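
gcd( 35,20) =5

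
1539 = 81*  19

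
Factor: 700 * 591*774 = 320203800 = 2^3*  3^3 * 5^2*7^1 * 43^1 * 197^1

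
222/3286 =111/1643 = 0.07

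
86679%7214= 111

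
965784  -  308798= 656986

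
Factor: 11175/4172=2^(-2)*3^1 * 5^2 * 7^( - 1 )= 75/28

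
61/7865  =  61/7865= 0.01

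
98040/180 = 544 + 2/3 = 544.67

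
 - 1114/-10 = 111+2/5 = 111.40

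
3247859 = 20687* 157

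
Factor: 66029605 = 5^1*569^1*23209^1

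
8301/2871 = 2+853/957= 2.89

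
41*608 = 24928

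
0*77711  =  0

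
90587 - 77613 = 12974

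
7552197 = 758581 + 6793616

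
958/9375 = 958/9375 = 0.10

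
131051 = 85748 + 45303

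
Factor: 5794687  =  1009^1*5743^1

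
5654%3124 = 2530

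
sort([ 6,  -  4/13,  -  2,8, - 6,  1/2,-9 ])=[ -9,-6, - 2,-4/13, 1/2,6,8]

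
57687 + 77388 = 135075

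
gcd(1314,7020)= 18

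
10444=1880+8564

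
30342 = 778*39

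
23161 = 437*53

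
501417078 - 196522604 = 304894474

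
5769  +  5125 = 10894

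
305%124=57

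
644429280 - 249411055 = 395018225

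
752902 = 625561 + 127341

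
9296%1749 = 551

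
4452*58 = 258216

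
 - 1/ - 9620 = 1/9620 = 0.00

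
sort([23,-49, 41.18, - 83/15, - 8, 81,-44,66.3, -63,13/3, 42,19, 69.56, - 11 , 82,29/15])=[ - 63,  -  49, - 44,- 11, - 8, - 83/15,29/15, 13/3,19,  23,41.18, 42,66.3,  69.56,81, 82 ]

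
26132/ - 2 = - 13066 +0/1 =- 13066.00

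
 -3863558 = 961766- 4825324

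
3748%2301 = 1447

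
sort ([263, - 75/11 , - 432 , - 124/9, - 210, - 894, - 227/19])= [ - 894, -432, - 210,  -  124/9, -227/19, -75/11, 263 ] 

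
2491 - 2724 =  - 233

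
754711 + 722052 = 1476763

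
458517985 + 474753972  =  933271957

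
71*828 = 58788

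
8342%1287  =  620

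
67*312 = 20904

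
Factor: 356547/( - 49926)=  - 2^( - 1 )*53^( - 1 ) * 757^1=-757/106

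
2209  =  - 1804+4013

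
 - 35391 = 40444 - 75835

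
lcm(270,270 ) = 270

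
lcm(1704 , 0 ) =0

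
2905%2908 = 2905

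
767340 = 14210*54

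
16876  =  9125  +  7751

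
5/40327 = 5/40327 = 0.00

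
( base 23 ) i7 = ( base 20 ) 111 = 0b110100101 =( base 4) 12211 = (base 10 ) 421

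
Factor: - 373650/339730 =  -3^1 * 5^1*47^1*641^( - 1) = - 705/641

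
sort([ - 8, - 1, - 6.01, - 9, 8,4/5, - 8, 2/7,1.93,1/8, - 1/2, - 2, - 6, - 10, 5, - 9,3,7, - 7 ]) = [ - 10, - 9, - 9, - 8, - 8, - 7,-6.01, - 6, - 2, - 1, - 1/2  ,  1/8, 2/7,4/5,1.93 , 3,  5,7, 8] 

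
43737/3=14579= 14579.00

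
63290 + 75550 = 138840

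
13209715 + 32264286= 45474001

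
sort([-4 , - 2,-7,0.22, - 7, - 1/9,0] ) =[ - 7, - 7,  -  4,-2,-1/9,0, 0.22] 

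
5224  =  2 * 2612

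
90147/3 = 30049 = 30049.00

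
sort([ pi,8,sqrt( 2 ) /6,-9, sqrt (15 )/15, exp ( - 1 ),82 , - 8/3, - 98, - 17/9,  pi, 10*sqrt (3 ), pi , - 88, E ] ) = [  -  98, - 88 , - 9,-8/3, - 17/9,sqrt( 2)/6,sqrt (15)/15,  exp( - 1 ),E,pi , pi, pi, 8,10*sqrt( 3),82] 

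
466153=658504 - 192351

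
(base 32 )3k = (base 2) 1110100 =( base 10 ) 116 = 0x74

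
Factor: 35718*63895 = 2282201610 = 2^1*3^1*5^1*13^1*983^1* 5953^1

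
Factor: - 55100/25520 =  - 95/44 = - 2^( - 2)*5^1*11^( - 1 )*19^1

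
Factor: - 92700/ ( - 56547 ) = 2^2*5^2*61^(-1) = 100/61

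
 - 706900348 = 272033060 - 978933408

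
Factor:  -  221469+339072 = 3^2*73^1*179^1 =117603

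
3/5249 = 3/5249 = 0.00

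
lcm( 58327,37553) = 2741369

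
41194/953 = 41194/953 =43.23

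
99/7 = 99/7 = 14.14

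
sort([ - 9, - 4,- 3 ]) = [ - 9,  -  4 ,-3 ]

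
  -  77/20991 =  - 1 + 20914/20991 = - 0.00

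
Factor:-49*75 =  - 3675  =  - 3^1*5^2*7^2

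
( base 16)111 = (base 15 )133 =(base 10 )273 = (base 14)157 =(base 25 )an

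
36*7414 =266904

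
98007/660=32669/220 = 148.50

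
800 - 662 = 138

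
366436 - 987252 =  - 620816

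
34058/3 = 34058/3 = 11352.67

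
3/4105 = 3/4105 = 0.00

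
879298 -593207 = 286091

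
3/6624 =1/2208 = 0.00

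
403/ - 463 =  - 1  +  60/463 = - 0.87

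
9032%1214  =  534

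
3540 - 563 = 2977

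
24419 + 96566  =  120985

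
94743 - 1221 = 93522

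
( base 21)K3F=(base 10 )8898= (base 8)21302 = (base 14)3358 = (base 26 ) d46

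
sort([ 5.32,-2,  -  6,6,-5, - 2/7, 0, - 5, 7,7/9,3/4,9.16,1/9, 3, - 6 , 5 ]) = [ - 6, - 6, - 5, - 5, - 2, - 2/7,  0,1/9, 3/4 , 7/9,3,  5,  5.32,6,  7, 9.16]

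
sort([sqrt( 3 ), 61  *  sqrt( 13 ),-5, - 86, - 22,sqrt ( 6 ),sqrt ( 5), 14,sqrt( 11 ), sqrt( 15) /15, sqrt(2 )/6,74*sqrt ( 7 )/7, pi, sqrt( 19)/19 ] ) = [ - 86,-22,-5,sqrt (19 )/19, sqrt ( 2 )/6,sqrt(15 )/15,sqrt( 3 ),sqrt ( 5), sqrt( 6) , pi,sqrt( 11),14,74*sqrt(7)/7,61*sqrt( 13 )] 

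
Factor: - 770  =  -2^1 *5^1* 7^1 *11^1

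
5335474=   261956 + 5073518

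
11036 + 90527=101563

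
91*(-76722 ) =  -6981702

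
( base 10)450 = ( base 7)1212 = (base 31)eg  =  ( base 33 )DL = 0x1C2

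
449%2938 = 449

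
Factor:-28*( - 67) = 2^2 *7^1*67^1 = 1876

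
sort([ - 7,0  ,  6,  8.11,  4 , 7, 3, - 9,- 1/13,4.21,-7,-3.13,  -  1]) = [-9, - 7, - 7, - 3.13 ,-1, - 1/13,0, 3,4, 4.21,6, 7,8.11] 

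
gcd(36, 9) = 9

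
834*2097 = 1748898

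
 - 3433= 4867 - 8300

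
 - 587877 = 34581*(  -  17)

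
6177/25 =6177/25 = 247.08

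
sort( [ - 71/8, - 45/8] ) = [ - 71/8,-45/8 ] 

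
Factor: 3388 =2^2*7^1*11^2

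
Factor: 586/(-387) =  - 2^1*3^(-2)*43^ ( - 1)*293^1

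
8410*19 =159790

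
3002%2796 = 206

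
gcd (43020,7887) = 717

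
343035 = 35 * 9801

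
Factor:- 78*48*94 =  - 2^6*3^2*13^1*47^1 = - 351936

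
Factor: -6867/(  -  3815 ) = 3^2*5^ ( - 1) = 9/5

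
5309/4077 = 1+ 1232/4077 = 1.30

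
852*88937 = 75774324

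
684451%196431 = 95158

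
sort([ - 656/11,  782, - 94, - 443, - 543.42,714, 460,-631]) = [ - 631,-543.42, - 443,-94,  -  656/11,460,714,  782]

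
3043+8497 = 11540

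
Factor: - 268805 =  - 5^1*37^1*1453^1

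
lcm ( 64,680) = 5440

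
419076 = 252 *1663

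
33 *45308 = 1495164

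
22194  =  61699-39505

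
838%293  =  252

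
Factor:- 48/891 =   -  2^4*3^( - 3)*11^( - 1) = -16/297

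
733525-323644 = 409881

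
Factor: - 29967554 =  - 2^1*14983777^1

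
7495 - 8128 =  - 633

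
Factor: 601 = 601^1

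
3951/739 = 5  +  256/739  =  5.35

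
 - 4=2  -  6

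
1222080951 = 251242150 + 970838801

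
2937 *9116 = 26773692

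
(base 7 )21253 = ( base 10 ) 5281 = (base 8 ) 12241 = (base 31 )5FB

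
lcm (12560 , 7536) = 37680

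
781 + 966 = 1747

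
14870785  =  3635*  4091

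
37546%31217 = 6329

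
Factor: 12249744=2^4*3^1*13^1*67^1*293^1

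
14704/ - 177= - 84 + 164/177 =- 83.07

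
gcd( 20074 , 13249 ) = 1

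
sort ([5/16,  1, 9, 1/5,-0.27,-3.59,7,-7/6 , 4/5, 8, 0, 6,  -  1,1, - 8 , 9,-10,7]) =[ - 10, - 8 ,-3.59,-7/6, - 1 , - 0.27,  0, 1/5, 5/16 , 4/5, 1, 1, 6, 7 , 7,8, 9, 9]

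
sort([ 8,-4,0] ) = [-4,0,8] 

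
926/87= 926/87 = 10.64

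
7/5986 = 7/5986 = 0.00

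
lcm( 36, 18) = 36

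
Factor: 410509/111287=557/151 =151^ ( - 1)*557^1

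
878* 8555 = 7511290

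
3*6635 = 19905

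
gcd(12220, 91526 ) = 2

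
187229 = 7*26747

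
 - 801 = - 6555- - 5754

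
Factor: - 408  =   - 2^3* 3^1*17^1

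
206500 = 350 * 590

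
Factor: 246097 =246097^1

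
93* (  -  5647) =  -525171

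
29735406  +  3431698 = 33167104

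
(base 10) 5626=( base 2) 1010111111010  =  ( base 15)1A01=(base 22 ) BDG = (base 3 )21201101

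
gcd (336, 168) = 168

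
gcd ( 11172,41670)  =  6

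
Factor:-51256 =  -  2^3*43^1*149^1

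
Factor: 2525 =5^2*101^1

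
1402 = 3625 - 2223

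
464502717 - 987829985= - 523327268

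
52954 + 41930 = 94884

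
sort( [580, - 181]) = [ - 181, 580 ] 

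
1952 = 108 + 1844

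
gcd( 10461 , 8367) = 3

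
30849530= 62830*491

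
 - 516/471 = -172/157 = - 1.10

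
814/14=407/7 = 58.14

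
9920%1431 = 1334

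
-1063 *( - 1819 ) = 1933597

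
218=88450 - 88232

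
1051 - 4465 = -3414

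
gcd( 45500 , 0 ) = 45500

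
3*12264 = 36792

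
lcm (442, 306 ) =3978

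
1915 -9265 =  - 7350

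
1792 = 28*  64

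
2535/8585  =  507/1717 = 0.30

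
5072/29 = 174  +  26/29 = 174.90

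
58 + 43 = 101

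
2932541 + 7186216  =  10118757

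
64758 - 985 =63773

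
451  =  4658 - 4207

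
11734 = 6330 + 5404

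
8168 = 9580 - 1412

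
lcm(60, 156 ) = 780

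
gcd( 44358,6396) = 6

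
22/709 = 22/709 = 0.03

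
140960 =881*160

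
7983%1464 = 663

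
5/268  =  5/268 =0.02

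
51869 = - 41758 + 93627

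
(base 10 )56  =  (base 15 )3B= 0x38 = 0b111000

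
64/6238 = 32/3119 = 0.01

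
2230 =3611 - 1381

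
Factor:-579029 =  - 11^1*52639^1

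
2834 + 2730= 5564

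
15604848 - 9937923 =5666925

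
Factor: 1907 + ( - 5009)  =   - 2^1*3^1*11^1*47^1 = - 3102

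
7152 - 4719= 2433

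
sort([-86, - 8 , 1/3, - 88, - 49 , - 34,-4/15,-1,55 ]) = [ - 88 , - 86, - 49 , - 34, - 8, - 1  , - 4/15,1/3,55 ] 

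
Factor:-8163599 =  - 8163599^1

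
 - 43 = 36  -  79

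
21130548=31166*678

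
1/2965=1/2965 = 0.00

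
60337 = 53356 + 6981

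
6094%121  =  44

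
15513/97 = 159 + 90/97 = 159.93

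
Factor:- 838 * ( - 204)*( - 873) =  - 149241096 =- 2^3*3^3*17^1*97^1*419^1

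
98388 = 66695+31693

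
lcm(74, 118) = 4366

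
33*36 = 1188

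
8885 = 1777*5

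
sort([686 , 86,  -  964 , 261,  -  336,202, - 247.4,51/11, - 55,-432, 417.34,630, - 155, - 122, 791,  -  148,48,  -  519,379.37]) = [ - 964,-519, - 432,- 336, - 247.4,-155, - 148,- 122, - 55, 51/11,48,86,202,261,379.37,417.34,630,  686, 791]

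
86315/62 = 1392 + 11/62 = 1392.18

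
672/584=84/73 = 1.15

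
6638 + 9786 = 16424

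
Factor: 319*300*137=13110900 = 2^2 *3^1*5^2*11^1*29^1*137^1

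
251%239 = 12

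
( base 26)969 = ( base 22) CK1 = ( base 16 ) 1869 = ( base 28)7R5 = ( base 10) 6249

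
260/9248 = 65/2312 = 0.03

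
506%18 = 2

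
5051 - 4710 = 341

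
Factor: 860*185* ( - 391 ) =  - 2^2*5^2 * 17^1*23^1*37^1*43^1 = - 62208100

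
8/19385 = 8/19385 = 0.00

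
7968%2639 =51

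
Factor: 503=503^1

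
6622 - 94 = 6528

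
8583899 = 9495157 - 911258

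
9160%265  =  150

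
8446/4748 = 1  +  1849/2374 =1.78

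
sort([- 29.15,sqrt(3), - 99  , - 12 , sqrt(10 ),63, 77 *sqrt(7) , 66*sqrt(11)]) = [ - 99, - 29.15,-12,sqrt( 3), sqrt (10),63,77*sqrt( 7),66 *sqrt( 11 )]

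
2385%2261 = 124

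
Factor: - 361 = - 19^2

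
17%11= 6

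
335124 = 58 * 5778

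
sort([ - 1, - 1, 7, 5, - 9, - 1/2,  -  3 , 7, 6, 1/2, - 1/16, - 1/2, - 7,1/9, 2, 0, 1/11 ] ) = [ - 9, - 7 , - 3, - 1, - 1,-1/2 , - 1/2, - 1/16,0,1/11,1/9, 1/2,2, 5, 6, 7, 7 ]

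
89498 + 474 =89972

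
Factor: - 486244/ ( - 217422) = 2^1*3^( - 2 )*11^1*43^1*47^(- 1)=   946/423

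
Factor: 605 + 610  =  1215 = 3^5*5^1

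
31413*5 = 157065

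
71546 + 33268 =104814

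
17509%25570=17509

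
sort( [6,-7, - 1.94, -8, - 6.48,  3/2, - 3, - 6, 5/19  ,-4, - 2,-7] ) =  [-8, - 7, - 7,-6.48, - 6, - 4, - 3, -2, - 1.94, 5/19,3/2,6] 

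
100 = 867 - 767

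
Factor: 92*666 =61272=2^3*3^2*23^1 * 37^1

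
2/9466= 1/4733 = 0.00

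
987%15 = 12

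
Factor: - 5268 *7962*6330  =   - 2^4  *3^3*5^1*211^1*439^1*1327^1 = - 265504355280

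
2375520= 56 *42420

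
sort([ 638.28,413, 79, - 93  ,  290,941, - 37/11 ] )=[ - 93, - 37/11,79, 290 , 413,638.28, 941]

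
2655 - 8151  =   - 5496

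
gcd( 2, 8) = 2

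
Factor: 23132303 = 23132303^1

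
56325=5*11265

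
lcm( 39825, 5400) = 318600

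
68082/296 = 34041/148  =  230.01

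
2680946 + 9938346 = 12619292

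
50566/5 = 50566/5  =  10113.20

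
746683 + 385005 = 1131688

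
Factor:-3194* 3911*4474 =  - 2^2*1597^1*2237^1*3911^1 = -55888017916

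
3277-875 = 2402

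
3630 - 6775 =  - 3145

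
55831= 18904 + 36927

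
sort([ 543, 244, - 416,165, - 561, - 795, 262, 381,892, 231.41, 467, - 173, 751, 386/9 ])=[-795, - 561, - 416, - 173,386/9, 165,231.41, 244,262, 381, 467, 543, 751, 892 ]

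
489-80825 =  - 80336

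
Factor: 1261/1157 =97/89 = 89^(  -  1) *97^1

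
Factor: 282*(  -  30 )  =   - 2^2*3^2*5^1 *47^1  =  - 8460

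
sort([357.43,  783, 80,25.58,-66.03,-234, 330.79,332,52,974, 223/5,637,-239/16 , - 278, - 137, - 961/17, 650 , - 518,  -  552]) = [-552, - 518,-278,- 234,-137,-66.03,  -  961/17,-239/16,25.58, 223/5, 52,80,330.79,332, 357.43,637, 650,783, 974 ]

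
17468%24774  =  17468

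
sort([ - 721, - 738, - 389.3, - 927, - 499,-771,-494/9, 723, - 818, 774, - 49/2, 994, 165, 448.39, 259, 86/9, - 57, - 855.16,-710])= [-927, - 855.16 ,-818,  -  771,-738,-721,-710,-499,-389.3 ,-57, - 494/9, -49/2,86/9,165 , 259,448.39, 723, 774, 994 ]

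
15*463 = 6945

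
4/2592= 1/648=0.00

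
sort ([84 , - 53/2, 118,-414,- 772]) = [ - 772,-414 , - 53/2, 84, 118 ] 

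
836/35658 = 418/17829= 0.02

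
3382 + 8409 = 11791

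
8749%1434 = 145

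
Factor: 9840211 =709^1*13879^1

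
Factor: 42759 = 3^2  *4751^1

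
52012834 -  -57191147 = 109203981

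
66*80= 5280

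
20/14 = 10/7 = 1.43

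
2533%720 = 373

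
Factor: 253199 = 29^1*8731^1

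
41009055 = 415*98817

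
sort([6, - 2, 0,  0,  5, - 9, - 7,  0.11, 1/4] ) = [-9, - 7, - 2, 0, 0, 0.11, 1/4 , 5,6 ] 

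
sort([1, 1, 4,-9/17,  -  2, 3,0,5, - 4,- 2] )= [ - 4, - 2,-2,-9/17, 0,  1,1,3,4 , 5 ] 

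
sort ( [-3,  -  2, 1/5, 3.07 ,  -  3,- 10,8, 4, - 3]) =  [ - 10,-3,-3, - 3,-2, 1/5, 3.07,4,  8]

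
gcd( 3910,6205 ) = 85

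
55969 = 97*577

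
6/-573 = -1 + 189/191  =  - 0.01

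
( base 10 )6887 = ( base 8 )15347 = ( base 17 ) 16e2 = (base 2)1101011100111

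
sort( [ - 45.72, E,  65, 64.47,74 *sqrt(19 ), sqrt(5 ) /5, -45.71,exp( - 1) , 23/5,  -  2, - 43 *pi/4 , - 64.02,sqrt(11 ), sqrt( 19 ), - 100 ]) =[ - 100, - 64.02,-45.72, - 45.71, - 43*pi/4, - 2,  exp( - 1 ), sqrt( 5)/5, E,sqrt(11), sqrt( 19 ), 23/5, 64.47,  65, 74*sqrt( 19 ) ]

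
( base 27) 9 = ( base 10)9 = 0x9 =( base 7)12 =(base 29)9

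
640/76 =160/19 = 8.42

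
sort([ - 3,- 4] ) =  [ - 4,-3] 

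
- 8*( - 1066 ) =8528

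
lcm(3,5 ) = 15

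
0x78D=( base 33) 1pj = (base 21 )481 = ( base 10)1933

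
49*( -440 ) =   -  21560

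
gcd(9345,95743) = 1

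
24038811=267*90033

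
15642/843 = 5214/281 = 18.56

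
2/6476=1/3238= 0.00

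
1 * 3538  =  3538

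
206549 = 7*29507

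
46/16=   2 + 7/8 = 2.88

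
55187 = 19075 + 36112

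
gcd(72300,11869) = 1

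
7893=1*7893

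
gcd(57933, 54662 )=1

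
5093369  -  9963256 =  - 4869887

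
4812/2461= 4812/2461 = 1.96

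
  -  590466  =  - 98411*6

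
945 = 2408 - 1463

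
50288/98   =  513 + 1/7 = 513.14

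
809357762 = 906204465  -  96846703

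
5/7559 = 5/7559=0.00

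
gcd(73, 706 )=1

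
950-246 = 704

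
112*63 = 7056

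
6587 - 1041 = 5546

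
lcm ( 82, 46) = 1886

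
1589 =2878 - 1289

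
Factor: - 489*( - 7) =3423 = 3^1 * 7^1 *163^1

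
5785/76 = 76+9/76 = 76.12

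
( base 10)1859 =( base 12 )10AB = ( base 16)743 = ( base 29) 263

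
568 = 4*142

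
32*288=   9216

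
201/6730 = 201/6730 = 0.03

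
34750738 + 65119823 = 99870561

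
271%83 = 22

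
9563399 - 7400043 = 2163356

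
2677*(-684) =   -  1831068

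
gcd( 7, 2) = 1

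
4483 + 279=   4762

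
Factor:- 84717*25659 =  - 2173753503 = - 3^4 * 2851^1*9413^1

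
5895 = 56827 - 50932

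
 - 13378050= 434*( - 30825) 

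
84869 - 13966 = 70903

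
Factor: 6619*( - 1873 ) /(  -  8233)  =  12397387/8233 =1873^1 * 6619^1* 8233^(- 1 )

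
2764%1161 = 442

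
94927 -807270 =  - 712343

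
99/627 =3/19 =0.16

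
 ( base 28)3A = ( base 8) 136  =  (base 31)31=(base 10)94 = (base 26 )3G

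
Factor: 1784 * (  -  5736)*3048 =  - 2^9 * 3^2*127^1*223^1* 239^1 = -31190257152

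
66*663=43758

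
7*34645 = 242515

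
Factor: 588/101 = 2^2 * 3^1*7^2*101^( - 1)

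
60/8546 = 30/4273 = 0.01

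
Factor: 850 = 2^1*5^2 * 17^1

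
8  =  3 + 5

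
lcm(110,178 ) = 9790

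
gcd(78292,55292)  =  92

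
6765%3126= 513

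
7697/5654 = 1 + 2043/5654= 1.36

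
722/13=722/13 =55.54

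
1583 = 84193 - 82610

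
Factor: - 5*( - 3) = 15 = 3^1*5^1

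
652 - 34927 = - 34275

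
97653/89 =1097 + 20/89 = 1097.22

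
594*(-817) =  - 485298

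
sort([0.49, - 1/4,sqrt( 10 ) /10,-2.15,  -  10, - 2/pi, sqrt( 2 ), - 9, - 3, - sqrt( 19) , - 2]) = [-10,  -  9, - sqrt( 19), - 3,-2.15,-2,-2/pi,  -  1/4, sqrt (10 )/10, 0.49,sqrt( 2)] 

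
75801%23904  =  4089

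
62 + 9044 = 9106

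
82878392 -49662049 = 33216343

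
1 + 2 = 3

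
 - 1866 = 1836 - 3702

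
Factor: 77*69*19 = 3^1 * 7^1*11^1*19^1 * 23^1 =100947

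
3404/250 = 1702/125=13.62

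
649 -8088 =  - 7439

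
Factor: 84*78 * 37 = 242424 = 2^3* 3^2 * 7^1 * 13^1 * 37^1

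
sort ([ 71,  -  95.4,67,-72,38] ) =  [  -  95.4, - 72, 38 , 67, 71]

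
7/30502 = 7/30502 =0.00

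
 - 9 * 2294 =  - 20646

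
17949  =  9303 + 8646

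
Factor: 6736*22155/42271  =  149236080/42271 = 2^4*3^1*5^1*7^1* 41^(-1)*211^1*  421^1* 1031^( - 1)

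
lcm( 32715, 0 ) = 0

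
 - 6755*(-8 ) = 54040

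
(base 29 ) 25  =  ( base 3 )2100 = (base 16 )3F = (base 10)63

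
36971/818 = 45 + 161/818   =  45.20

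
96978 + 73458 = 170436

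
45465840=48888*930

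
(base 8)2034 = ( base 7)3032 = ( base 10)1052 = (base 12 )738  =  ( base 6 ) 4512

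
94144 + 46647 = 140791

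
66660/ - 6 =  - 11110/1  =  - 11110.00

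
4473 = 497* 9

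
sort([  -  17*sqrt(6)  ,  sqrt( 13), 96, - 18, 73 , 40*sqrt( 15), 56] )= [ - 17*sqrt( 6),  -  18,sqrt( 13 ) , 56,  73,96, 40*sqrt(15)]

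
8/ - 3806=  - 1+1899/1903 = - 0.00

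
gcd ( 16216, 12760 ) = 8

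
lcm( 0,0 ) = 0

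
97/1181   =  97/1181=0.08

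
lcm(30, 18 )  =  90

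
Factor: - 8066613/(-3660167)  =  3^1*7^( - 1)*1613^1*1667^1*522881^( - 1 )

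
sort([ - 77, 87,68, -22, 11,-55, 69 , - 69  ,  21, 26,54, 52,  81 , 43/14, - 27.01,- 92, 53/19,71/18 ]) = [ - 92, - 77 ,-69, - 55 ,-27.01, - 22,53/19, 43/14, 71/18 , 11,21,26 , 52, 54, 68,69, 81, 87 ] 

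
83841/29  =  83841/29 = 2891.07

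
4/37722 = 2/18861 = 0.00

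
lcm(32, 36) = 288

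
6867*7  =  48069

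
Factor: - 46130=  - 2^1*5^1*7^1*659^1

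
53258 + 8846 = 62104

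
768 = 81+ 687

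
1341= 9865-8524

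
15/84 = 5/28 =0.18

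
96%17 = 11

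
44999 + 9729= 54728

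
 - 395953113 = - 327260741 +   -  68692372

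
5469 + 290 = 5759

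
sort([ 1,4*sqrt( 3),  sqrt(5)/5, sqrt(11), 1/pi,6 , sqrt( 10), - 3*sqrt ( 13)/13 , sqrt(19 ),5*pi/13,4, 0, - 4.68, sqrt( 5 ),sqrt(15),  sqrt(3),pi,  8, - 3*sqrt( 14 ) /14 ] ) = [ - 4.68, - 3*sqrt(13 )/13,-3 *sqrt(14)/14,  0,1/pi,sqrt(5)/5,1,5*pi/13, sqrt(3 ),sqrt(5 ), pi,sqrt(10),sqrt(11 ), sqrt( 15),4,sqrt(19), 6,4*sqrt(3),8]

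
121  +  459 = 580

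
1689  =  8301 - 6612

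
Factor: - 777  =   - 3^1 *7^1  *37^1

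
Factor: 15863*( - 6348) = - 2^2 * 3^1*23^2 *29^1*547^1 = -100698324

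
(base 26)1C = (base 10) 38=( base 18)22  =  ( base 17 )24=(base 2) 100110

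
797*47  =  37459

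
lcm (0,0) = 0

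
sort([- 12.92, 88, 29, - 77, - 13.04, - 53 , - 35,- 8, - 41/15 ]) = [ - 77, - 53, -35, - 13.04, - 12.92, - 8, - 41/15,29, 88 ] 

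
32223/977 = 32223/977 = 32.98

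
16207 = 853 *19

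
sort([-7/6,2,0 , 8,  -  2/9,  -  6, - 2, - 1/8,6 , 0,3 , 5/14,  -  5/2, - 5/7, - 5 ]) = [ - 6, -5,  -  5/2, - 2,-7/6,  -  5/7, - 2/9, - 1/8,0 , 0,  5/14,2, 3, 6,8 ]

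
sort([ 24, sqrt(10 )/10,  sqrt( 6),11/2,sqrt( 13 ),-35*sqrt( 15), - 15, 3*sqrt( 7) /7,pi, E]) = [ - 35*sqrt( 15 ),  -  15, sqrt( 10) /10, 3*sqrt( 7) /7, sqrt( 6),E,pi, sqrt(13 ), 11/2, 24 ]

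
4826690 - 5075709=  - 249019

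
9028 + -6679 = 2349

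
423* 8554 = 3618342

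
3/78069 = 1/26023 = 0.00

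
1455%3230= 1455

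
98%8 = 2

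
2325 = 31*75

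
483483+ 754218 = 1237701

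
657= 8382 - 7725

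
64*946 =60544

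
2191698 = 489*4482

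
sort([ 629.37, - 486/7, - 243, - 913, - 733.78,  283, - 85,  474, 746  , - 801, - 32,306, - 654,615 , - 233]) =[-913,- 801, - 733.78,  -  654, - 243, - 233, - 85, - 486/7, - 32,283,306 , 474, 615, 629.37,746]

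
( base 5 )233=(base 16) 44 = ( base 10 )68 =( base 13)53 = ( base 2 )1000100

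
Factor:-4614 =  - 2^1*3^1*769^1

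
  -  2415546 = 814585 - 3230131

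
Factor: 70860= 2^2*3^1*  5^1*1181^1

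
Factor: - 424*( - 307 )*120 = 2^6 * 3^1*5^1*53^1 * 307^1 = 15620160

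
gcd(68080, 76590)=8510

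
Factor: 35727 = 3^1*11909^1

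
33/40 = 33/40=0.82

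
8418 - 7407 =1011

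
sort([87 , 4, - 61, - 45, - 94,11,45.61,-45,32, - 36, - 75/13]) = [ - 94, -61, - 45, - 45, - 36, - 75/13,4 , 11, 32, 45.61,  87 ]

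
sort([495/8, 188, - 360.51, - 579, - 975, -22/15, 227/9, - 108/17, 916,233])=[ - 975, - 579  , -360.51,-108/17, - 22/15,227/9,495/8, 188,233, 916 ] 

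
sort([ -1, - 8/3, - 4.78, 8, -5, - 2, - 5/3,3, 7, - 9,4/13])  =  [ - 9, - 5, - 4.78,  -  8/3,  -  2, - 5/3, - 1, 4/13, 3, 7,8]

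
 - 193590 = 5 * ( - 38718 )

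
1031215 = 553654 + 477561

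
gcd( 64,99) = 1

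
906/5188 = 453/2594 = 0.17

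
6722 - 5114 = 1608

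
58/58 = 1 = 1.00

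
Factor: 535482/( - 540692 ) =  - 2^(-1 )*3^2*71^1*419^1*135173^ ( - 1) = - 267741/270346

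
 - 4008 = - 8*501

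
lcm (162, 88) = 7128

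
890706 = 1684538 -793832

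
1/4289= 1/4289 = 0.00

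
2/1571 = 2/1571 = 0.00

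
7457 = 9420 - 1963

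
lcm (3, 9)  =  9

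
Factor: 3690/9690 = 3^1 *17^(-1 )*19^( - 1) * 41^1 =123/323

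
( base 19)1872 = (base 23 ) iff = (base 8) 23232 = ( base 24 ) H3I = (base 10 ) 9882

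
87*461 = 40107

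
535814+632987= 1168801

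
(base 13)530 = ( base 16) 374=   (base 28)13g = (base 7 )2402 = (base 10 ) 884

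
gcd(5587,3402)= 1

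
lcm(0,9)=0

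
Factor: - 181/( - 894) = 2^( - 1) * 3^ ( - 1)  *  149^( - 1)*181^1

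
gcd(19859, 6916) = 7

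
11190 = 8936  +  2254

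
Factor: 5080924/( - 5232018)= - 2^1 * 3^( -1 ) * 11^( - 1 )*79273^( - 1)*1270231^1 = - 2540462/2616009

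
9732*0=0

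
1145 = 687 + 458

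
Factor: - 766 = - 2^1*383^1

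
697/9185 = 697/9185 =0.08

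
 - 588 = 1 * ( - 588 )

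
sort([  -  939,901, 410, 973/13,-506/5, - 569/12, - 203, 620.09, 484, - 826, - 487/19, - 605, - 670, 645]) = [ - 939, - 826, - 670 , - 605,- 203,  -  506/5,-569/12, - 487/19,973/13, 410 , 484, 620.09,  645,901 ]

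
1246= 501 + 745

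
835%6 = 1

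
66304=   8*8288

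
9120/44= 2280/11 =207.27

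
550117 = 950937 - 400820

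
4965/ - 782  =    -  7+509/782 =- 6.35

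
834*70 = 58380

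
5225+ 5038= 10263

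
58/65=58/65 = 0.89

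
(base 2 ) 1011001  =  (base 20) 49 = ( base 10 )89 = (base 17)54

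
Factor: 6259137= 3^1* 263^1*7933^1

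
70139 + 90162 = 160301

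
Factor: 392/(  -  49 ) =  -  2^3 = -8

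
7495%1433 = 330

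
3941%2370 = 1571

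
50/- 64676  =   - 1 + 32313/32338  =  - 0.00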